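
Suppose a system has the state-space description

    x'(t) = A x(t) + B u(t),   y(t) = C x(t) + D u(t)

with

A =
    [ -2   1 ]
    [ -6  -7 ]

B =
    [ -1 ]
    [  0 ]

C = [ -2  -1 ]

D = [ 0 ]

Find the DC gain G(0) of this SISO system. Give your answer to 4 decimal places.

0.4000

G(0) = C(-A)^{-1}B + D = -C A^{-1} B + D.
det A = 20, so A^{-1} = (1/20)·adj(A) = [[-7/20, -1/20], [3/10, -1/10]]
A^{-1} B = [7/20, -3/10]^T
C A^{-1} B = -2/5
G(0) = D - C A^{-1} B = 0 - (-2/5) = 2/5 ≈ 0.4000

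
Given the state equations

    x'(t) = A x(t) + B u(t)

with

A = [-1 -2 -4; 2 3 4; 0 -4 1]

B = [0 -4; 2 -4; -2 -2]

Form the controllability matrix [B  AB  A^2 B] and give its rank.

3

AB = [[4, 20], [-2, -28], [-10, 14]]
A^2B = [[40, -20], [-38, 12], [-2, 126]]
Controllability matrix C = [B  AB  A^2B] = [[0, -4, 4, 20, 40, -20], [2, -4, -2, -28, -38, 12], [-2, -2, -10, 14, -2, 126]]
Take the 3×3 submatrix of C formed by columns 1, 2, 3: [[0, -4, 4], [2, -4, -2], [-2, -2, -10]]. Its determinant is 0·((-4)·(-10) - (-2)·(-2)) - (-4)·(2·(-10) - (-2)·(-2)) + 4·(2·(-2) - (-4)·(-2)) = 0·36 - (-4)·(-24) + 4·(-12) = -144 ≠ 0.
So rank(C) ≥ 3; since C has 3 rows, rank(C) = 3.
rank(C) = 3 = n, so the pair (A, B) is completely controllable.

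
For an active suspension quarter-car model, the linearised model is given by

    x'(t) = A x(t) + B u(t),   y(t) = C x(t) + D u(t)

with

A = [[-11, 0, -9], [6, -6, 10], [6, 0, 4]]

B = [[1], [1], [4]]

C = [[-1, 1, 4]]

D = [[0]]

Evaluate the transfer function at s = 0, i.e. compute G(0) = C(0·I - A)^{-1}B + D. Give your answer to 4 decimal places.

28.5000

G(0) = C(-A)^{-1}B + D = -C A^{-1} B + D.
det A = -60, so A^{-1} = (1/-60)·adj(A) = [[2/5, 0, 9/10], [-3/5, -1/6, -14/15], [-3/5, 0, -11/10]]
A^{-1} B = [4, -9/2, -5]^T
C A^{-1} B = -57/2
G(0) = D - C A^{-1} B = 0 - (-57/2) = 57/2 ≈ 28.5000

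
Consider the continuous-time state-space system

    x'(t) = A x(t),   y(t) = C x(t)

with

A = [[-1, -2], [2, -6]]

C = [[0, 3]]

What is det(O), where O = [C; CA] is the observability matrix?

-18

CA = [[6, -18]]
Observability matrix O = [C; CA] = [[0, 3], [6, -18]]
det(O) = 0·(-18) - 3·6 = 0 - 18 = -18
Since det(O) ≠ 0, rank(O) = 2 and the system is completely observable.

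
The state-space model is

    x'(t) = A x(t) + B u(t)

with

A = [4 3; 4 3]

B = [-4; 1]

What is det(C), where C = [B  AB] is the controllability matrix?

65

AB = [[-13], [-13]]
Controllability matrix C = [B  AB] = [[-4, -13], [1, -13]]
det(C) = (-4)·(-13) - (-13)·1 = 52 - (-13) = 65
Since det(C) ≠ 0, rank(C) = 2 and the system is completely controllable.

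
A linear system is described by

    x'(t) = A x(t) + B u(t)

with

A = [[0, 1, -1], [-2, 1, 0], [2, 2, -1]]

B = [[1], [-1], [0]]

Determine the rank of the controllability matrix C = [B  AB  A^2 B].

3

AB = [[-1], [-3], [0]]
A^2B = [[-3], [-1], [-8]]
Controllability matrix C = [B  AB  A^2B] = [[1, -1, -3], [-1, -3, -1], [0, 0, -8]]
det(C) = 1·((-3)·(-8) - (-1)·0) - (-1)·((-1)·(-8) - (-1)·0) + (-3)·((-1)·0 - (-3)·0) = 1·24 - (-1)·8 + (-3)·0 = 32 ≠ 0, so rank(C) = 3.
rank(C) = 3 = n, so the pair (A, B) is completely controllable.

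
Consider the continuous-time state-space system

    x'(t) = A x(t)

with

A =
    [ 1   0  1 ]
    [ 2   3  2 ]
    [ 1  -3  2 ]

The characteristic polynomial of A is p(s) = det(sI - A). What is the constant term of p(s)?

Expand det(sI - A) for the 3×3 matrix.
p(s) = s^3 - 6s^2 + 16s - 3.
(Check: constant term = det(-A) = (-1)^3 det A = -3; coefficient of s^2 = -tr A = -6.)
The constant term is -3.

-3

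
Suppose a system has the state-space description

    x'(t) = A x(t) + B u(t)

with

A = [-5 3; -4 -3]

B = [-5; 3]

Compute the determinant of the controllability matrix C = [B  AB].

AB = [[34], [11]]
Controllability matrix C = [B  AB] = [[-5, 34], [3, 11]]
det(C) = (-5)·11 - 34·3 = -55 - 102 = -157
Since det(C) ≠ 0, rank(C) = 2 and the system is completely controllable.

-157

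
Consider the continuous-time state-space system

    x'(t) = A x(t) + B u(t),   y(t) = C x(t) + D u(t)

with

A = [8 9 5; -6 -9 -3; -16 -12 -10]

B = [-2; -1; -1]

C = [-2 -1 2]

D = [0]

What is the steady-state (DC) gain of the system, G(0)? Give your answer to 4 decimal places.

G(0) = C(-A)^{-1}B + D = -C A^{-1} B + D.
det A = -36, so A^{-1} = (1/-36)·adj(A) = [[-3/2, -5/6, -1/2], [1/3, 0, 1/6], [2, 4/3, 1/2]]
A^{-1} B = [13/3, -5/6, -35/6]^T
C A^{-1} B = -39/2
G(0) = D - C A^{-1} B = 0 - (-39/2) = 39/2 ≈ 19.5000

19.5000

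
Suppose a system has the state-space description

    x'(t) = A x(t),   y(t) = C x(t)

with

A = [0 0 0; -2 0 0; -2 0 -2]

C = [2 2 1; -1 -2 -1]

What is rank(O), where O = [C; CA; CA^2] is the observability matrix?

CA = [[-6, 0, -2], [6, 0, 2]]
CA^2 = [[4, 0, 4], [-4, 0, -4]]
Observability matrix O = [C; CA; CA^2] = [[2, 2, 1], [-1, -2, -1], [-6, 0, -2], [6, 0, 2], [4, 0, 4], [-4, 0, -4]]
Take the 3×3 submatrix of O formed by rows 1, 2, 3: [[2, 2, 1], [-1, -2, -1], [-6, 0, -2]]. Its determinant is 2·((-2)·(-2) - (-1)·0) - 2·((-1)·(-2) - (-1)·(-6)) + 1·((-1)·0 - (-2)·(-6)) = 2·4 - 2·(-4) + 1·(-12) = 4 ≠ 0.
So rank(O) ≥ 3; since O has 3 columns, rank(O) = 3.
rank(O) = 3 = n, so the pair (A, C) is completely observable.

3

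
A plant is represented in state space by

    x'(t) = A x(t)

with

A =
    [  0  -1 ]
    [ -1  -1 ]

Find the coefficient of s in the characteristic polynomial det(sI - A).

For a 2×2 matrix, det(sI - A) = s^2 - (tr A)s + det A.
tr A = -1, det A = -1.
So p(s) = s^2 + s - 1.
The coefficient of s is 1.

1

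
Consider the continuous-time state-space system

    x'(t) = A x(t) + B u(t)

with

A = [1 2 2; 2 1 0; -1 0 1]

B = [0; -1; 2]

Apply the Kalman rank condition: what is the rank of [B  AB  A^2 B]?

AB = [[2], [-1], [2]]
A^2B = [[4], [3], [0]]
Controllability matrix C = [B  AB  A^2B] = [[0, 2, 4], [-1, -1, 3], [2, 2, 0]]
det(C) = 0·((-1)·0 - 3·2) - 2·((-1)·0 - 3·2) + 4·((-1)·2 - (-1)·2) = 0·(-6) - 2·(-6) + 4·0 = 12 ≠ 0, so rank(C) = 3.
rank(C) = 3 = n, so the pair (A, B) is completely controllable.

3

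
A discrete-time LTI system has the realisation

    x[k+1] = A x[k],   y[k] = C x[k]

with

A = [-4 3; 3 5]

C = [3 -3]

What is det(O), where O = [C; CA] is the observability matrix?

CA = [[-21, -6]]
Observability matrix O = [C; CA] = [[3, -3], [-21, -6]]
det(O) = 3·(-6) - (-3)·(-21) = -18 - 63 = -81
Since det(O) ≠ 0, rank(O) = 2 and the system is completely observable.

-81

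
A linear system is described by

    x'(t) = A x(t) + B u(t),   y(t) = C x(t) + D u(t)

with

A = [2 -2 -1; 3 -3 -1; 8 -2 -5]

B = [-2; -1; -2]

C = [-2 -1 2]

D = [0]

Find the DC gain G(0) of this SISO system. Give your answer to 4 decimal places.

G(0) = C(-A)^{-1}B + D = -C A^{-1} B + D.
det A = -6, so A^{-1} = (1/-6)·adj(A) = [[-13/6, 4/3, 1/6], [-7/6, 1/3, 1/6], [-3, 2, 0]]
A^{-1} B = [8/3, 5/3, 4]^T
C A^{-1} B = 1
G(0) = D - C A^{-1} B = 0 - (1) = -1

-1.0000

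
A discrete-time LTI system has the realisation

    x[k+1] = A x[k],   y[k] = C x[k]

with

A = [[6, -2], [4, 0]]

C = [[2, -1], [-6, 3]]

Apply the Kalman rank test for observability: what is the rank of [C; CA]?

CA = [[8, -4], [-24, 12]]
Observability matrix O = [C; CA] = [[2, -1], [-6, 3], [8, -4], [-24, 12]]
Every row of O is a scalar multiple of row 1 = [2, -1] (multipliers 1, -3, 4, -12), so the rows span a one-dimensional space.
O ≠ 0, hence rank(O) = 1.
rank(O) = 1 < n = 2, so the pair (A, C) is not completely observable.

1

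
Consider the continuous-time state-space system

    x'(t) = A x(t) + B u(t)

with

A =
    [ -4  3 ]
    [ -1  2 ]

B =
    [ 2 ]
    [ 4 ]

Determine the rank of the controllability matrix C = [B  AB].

AB = [[4], [6]]
Controllability matrix C = [B  AB] = [[2, 4], [4, 6]]
det(C) = 2·6 - 4·4 = 12 - 16 = -4 ≠ 0, so rank(C) = 2.
rank(C) = 2 = n, so the pair (A, B) is completely controllable.

2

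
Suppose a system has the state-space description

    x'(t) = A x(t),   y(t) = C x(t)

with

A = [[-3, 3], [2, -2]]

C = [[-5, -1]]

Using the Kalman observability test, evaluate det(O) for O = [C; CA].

CA = [[13, -13]]
Observability matrix O = [C; CA] = [[-5, -1], [13, -13]]
det(O) = (-5)·(-13) - (-1)·13 = 65 - (-13) = 78
Since det(O) ≠ 0, rank(O) = 2 and the system is completely observable.

78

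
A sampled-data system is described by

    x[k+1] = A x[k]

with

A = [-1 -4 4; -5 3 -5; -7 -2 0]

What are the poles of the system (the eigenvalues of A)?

-2, 1, 3

det(zI - A) = z^3 - (tr A)z^2 + (M11 + M22 + M33)z - det A, where Mii is the 2×2 principal minor of A obtained by deleting row i and column i.
tr A = (-1) + 3 + 0 = 2; M11 = 3·0 - (-5)·(-2) = 0 - 10 = -10; M22 = (-1)·0 - 4·(-7) = 0 - (-28) = 28; M33 = (-1)·3 - (-4)·(-5) = -3 - 20 = -23; sum of minors = -5.
det A = (-1)·(3·0 - (-5)·(-2)) - (-4)·((-5)·0 - (-5)·(-7)) + 4·((-5)·(-2) - 3·(-7)) = (-1)·(-10) - (-4)·(-35) + 4·31 = -6.
So p(z) = det(zI - A) = z^3 - 2z^2 - 5z + 6.
Rational-root test: any integer root divides 6. Testing small divisors, z = 1 works: p(1) = 1 + (-2) + (-5) + 6 = 0, so (z - 1) is a factor.
Dividing, p(z) = (z - 1)(z^2 - z - 6).
Factor z^2 - z - 6: two numbers with sum 1 and product -6 are 3 and -2, so z^2 - z - 6 = (z - 3)(z + 2).
Hence p(z) = (z - 3) (z - 1) (z + 2), with roots -2, 1, 3.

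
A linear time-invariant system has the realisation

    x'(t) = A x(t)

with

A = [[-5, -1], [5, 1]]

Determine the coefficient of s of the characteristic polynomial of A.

For a 2×2 matrix, det(sI - A) = s^2 - (tr A)s + det A.
tr A = -4, det A = 0.
So p(s) = s^2 + 4s.
The coefficient of s is 4.

4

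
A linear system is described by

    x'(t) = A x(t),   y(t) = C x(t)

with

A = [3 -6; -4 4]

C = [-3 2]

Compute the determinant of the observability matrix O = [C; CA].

-44

CA = [[-17, 26]]
Observability matrix O = [C; CA] = [[-3, 2], [-17, 26]]
det(O) = (-3)·26 - 2·(-17) = -78 - (-34) = -44
Since det(O) ≠ 0, rank(O) = 2 and the system is completely observable.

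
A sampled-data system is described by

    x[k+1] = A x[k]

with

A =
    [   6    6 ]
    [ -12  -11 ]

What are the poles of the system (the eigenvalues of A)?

det(zI - A) = z^2 - (tr A)z + det A, with tr A = 6 + (-11) = -5 and det A = 6·(-11) - 6·(-12) = -66 - (-72) = 6.
So p(z) = det(zI - A) = z^2 + 5z + 6.
Factor z^2 + 5z + 6: two numbers with sum -5 and product 6 are -2 and -3, so z^2 + 5z + 6 = (z + 2)(z + 3).
Hence p(z) = (z + 2) (z + 3), with roots -3, -2.

-3, -2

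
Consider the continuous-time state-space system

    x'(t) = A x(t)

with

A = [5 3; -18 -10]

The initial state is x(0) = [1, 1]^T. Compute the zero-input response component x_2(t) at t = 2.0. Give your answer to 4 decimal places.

-1.0797

det(sI - A) = s^2 - (tr A)s + det A, with tr A = 5 + (-10) = -5 and det A = 5·(-10) - 3·(-18) = -50 - (-54) = 4.
So p(s) = det(sI - A) = s^2 + 5s + 4.
Factor s^2 + 5s + 4: two numbers with sum -5 and product 4 are -1 and -4, so s^2 + 5s + 4 = (s + 1)(s + 4).
Hence p(s) = (s + 1) (s + 4), with roots -4, -1.
The eigenvalues -4, -1 are distinct and real, so A is diagonalisable and x(t) = e^{At} x(0) = V diag(e^{λ_i t}) V^{-1} x(0), where the columns of V are the eigenvectors.
λ = -4: A - (-4)I = [[9, 3], [-18, -6]]. Row 1 gives 9·v1 + 3·v2 = 0, so take v_1 = [1, -3]^T.
λ = -1: A - (-1)I = [[6, 3], [-18, -9]]. Row 1 gives 6·v1 + 3·v2 = 0, so take v_2 = [1, -2]^T.
V = [v_1 v_2] = [[1, 1], [-3, -2]] has det V = 1, so V^{-1} = adj(V)/det V = [[-2, -1], [3, 1]].
Modal coordinates z(0) = V^{-1} x(0): (-2)·1 + (-1)·1 = -3; 3·1 + 1·1 = 4; so z(0) = [-3, 4]^T.
x_2(t) = Σ_i (v_i)_2 · z_i(0) · e^{λ_i t} (row 2 of V times the modal terms).
x_2(2.0) = (-3)·(-3)·e^{-4·2.0} + (-2)·4·e^{-1·2.0} = 9·0.000335 + (-8)·0.135335 = -1.0797.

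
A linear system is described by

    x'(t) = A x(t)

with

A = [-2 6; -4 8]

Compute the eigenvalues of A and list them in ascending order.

2, 4

det(sI - A) = s^2 - (tr A)s + det A, with tr A = (-2) + 8 = 6 and det A = (-2)·8 - 6·(-4) = -16 - (-24) = 8.
So p(s) = det(sI - A) = s^2 - 6s + 8.
Factor s^2 - 6s + 8: two numbers with sum 6 and product 8 are 4 and 2, so s^2 - 6s + 8 = (s - 4)(s - 2).
Hence p(s) = (s - 4) (s - 2), with roots 2, 4.
At least one eigenvalue has non-negative real part, so the system is not asymptotically stable.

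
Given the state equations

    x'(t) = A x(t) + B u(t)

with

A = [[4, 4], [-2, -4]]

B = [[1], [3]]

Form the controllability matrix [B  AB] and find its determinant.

AB = [[16], [-14]]
Controllability matrix C = [B  AB] = [[1, 16], [3, -14]]
det(C) = 1·(-14) - 16·3 = -14 - 48 = -62
Since det(C) ≠ 0, rank(C) = 2 and the system is completely controllable.

-62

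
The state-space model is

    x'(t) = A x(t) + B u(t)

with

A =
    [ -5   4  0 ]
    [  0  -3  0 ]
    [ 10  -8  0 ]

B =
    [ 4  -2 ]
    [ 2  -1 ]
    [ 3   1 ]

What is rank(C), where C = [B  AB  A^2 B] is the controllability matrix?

2

AB = [[-12, 6], [-6, 3], [24, -12]]
A^2B = [[36, -18], [18, -9], [-72, 36]]
Controllability matrix C = [B  AB  A^2B] = [[4, -2, -12, 6, 36, -18], [2, -1, -6, 3, 18, -9], [3, 1, 24, -12, -72, 36]]
The rows r1, r2, r3 of C are linearly dependent: -r1 + 2·r2 = 0 (check each entry), so rank(C) ≤ 2.
The 2×2 minor from rows 1, 3, columns 1, 2 is 4·1 - (-2)·3 = 4 - (-6) = 10 ≠ 0, so rank(C) = 2.
rank(C) = 2 < n = 3, so the pair (A, B) is not completely controllable.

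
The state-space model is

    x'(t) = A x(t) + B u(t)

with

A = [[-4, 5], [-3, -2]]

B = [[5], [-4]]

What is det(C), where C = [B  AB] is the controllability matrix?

-195

AB = [[-40], [-7]]
Controllability matrix C = [B  AB] = [[5, -40], [-4, -7]]
det(C) = 5·(-7) - (-40)·(-4) = -35 - 160 = -195
Since det(C) ≠ 0, rank(C) = 2 and the system is completely controllable.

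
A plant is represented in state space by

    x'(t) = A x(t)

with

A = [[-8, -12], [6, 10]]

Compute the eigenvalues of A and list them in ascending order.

det(sI - A) = s^2 - (tr A)s + det A, with tr A = (-8) + 10 = 2 and det A = (-8)·10 - (-12)·6 = -80 - (-72) = -8.
So p(s) = det(sI - A) = s^2 - 2s - 8.
Factor s^2 - 2s - 8: two numbers with sum 2 and product -8 are 4 and -2, so s^2 - 2s - 8 = (s - 4)(s + 2).
Hence p(s) = (s - 4) (s + 2), with roots -2, 4.
At least one eigenvalue has non-negative real part, so the system is not asymptotically stable.

-2, 4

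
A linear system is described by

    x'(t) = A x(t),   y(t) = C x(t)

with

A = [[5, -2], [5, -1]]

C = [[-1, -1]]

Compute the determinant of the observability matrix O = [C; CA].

CA = [[-10, 3]]
Observability matrix O = [C; CA] = [[-1, -1], [-10, 3]]
det(O) = (-1)·3 - (-1)·(-10) = -3 - 10 = -13
Since det(O) ≠ 0, rank(O) = 2 and the system is completely observable.

-13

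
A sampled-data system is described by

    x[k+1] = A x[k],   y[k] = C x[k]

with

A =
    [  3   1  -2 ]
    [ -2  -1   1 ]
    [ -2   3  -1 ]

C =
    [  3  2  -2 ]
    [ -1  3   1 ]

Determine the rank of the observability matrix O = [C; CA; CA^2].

CA = [[9, -5, -2], [-11, -1, 4]]
CA^2 = [[41, 8, -21], [-39, 2, 17]]
Observability matrix O = [C; CA; CA^2] = [[3, 2, -2], [-1, 3, 1], [9, -5, -2], [-11, -1, 4], [41, 8, -21], [-39, 2, 17]]
Take the 3×3 submatrix of O formed by rows 1, 2, 3: [[3, 2, -2], [-1, 3, 1], [9, -5, -2]]. Its determinant is 3·(3·(-2) - 1·(-5)) - 2·((-1)·(-2) - 1·9) + (-2)·((-1)·(-5) - 3·9) = 3·(-1) - 2·(-7) + (-2)·(-22) = 55 ≠ 0.
So rank(O) ≥ 3; since O has 3 columns, rank(O) = 3.
rank(O) = 3 = n, so the pair (A, C) is completely observable.

3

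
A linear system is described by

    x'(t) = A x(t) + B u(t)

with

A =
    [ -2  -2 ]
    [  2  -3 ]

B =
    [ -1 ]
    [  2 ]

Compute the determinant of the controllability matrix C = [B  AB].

12

AB = [[-2], [-8]]
Controllability matrix C = [B  AB] = [[-1, -2], [2, -8]]
det(C) = (-1)·(-8) - (-2)·2 = 8 - (-4) = 12
Since det(C) ≠ 0, rank(C) = 2 and the system is completely controllable.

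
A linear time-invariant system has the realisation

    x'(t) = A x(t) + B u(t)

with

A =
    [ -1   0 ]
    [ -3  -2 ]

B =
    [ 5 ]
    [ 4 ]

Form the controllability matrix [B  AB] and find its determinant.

AB = [[-5], [-23]]
Controllability matrix C = [B  AB] = [[5, -5], [4, -23]]
det(C) = 5·(-23) - (-5)·4 = -115 - (-20) = -95
Since det(C) ≠ 0, rank(C) = 2 and the system is completely controllable.

-95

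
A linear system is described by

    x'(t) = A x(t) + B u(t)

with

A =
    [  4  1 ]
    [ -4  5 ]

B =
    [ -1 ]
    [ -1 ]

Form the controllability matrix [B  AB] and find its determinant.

AB = [[-5], [-1]]
Controllability matrix C = [B  AB] = [[-1, -5], [-1, -1]]
det(C) = (-1)·(-1) - (-5)·(-1) = 1 - 5 = -4
Since det(C) ≠ 0, rank(C) = 2 and the system is completely controllable.

-4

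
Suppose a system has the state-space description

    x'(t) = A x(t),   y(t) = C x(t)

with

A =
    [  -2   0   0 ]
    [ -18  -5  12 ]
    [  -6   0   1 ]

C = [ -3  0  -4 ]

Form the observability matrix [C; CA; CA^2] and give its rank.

CA = [[30, 0, -4]]
CA^2 = [[-36, 0, -4]]
Observability matrix O = [C; CA; CA^2] = [[-3, 0, -4], [30, 0, -4], [-36, 0, -4]]
Column 2 of O is identically zero, so rank(O) ≤ 2.
The 2×2 minor from rows 1, 2, columns 1, 3 is (-3)·(-4) - (-4)·30 = 12 - (-120) = 132 ≠ 0, so rank(O) = 2.
rank(O) = 2 < n = 3, so the pair (A, C) is not completely observable.

2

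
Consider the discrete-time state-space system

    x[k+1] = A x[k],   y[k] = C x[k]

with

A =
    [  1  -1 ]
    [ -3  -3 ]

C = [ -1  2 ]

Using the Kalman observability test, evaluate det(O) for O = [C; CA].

19

CA = [[-7, -5]]
Observability matrix O = [C; CA] = [[-1, 2], [-7, -5]]
det(O) = (-1)·(-5) - 2·(-7) = 5 - (-14) = 19
Since det(O) ≠ 0, rank(O) = 2 and the system is completely observable.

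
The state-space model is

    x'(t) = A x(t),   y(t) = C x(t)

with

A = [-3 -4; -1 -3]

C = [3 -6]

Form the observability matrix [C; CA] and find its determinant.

CA = [[-3, 6]]
Observability matrix O = [C; CA] = [[3, -6], [-3, 6]]
det(O) = 3·6 - (-6)·(-3) = 18 - 18 = 0
Since det(O) = 0, rank(O) < 2 and the system is not completely observable.

0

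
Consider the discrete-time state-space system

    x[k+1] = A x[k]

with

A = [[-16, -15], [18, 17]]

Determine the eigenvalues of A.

-1, 2

det(zI - A) = z^2 - (tr A)z + det A, with tr A = (-16) + 17 = 1 and det A = (-16)·17 - (-15)·18 = -272 - (-270) = -2.
So p(z) = det(zI - A) = z^2 - z - 2.
Factor z^2 - z - 2: two numbers with sum 1 and product -2 are 2 and -1, so z^2 - z - 2 = (z - 2)(z + 1).
Hence p(z) = (z - 2) (z + 1), with roots -1, 2.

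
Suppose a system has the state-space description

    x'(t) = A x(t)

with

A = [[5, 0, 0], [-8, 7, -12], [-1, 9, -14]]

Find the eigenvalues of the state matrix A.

det(sI - A) = s^3 - (tr A)s^2 + (M11 + M22 + M33)s - det A, where Mii is the 2×2 principal minor of A obtained by deleting row i and column i.
tr A = 5 + 7 + (-14) = -2; M11 = 7·(-14) - (-12)·9 = -98 - (-108) = 10; M22 = 5·(-14) - 0·(-1) = -70 - 0 = -70; M33 = 5·7 - 0·(-8) = 35 - 0 = 35; sum of minors = -25.
det A = 5·(7·(-14) - (-12)·9) - 0·((-8)·(-14) - (-12)·(-1)) + 0·((-8)·9 - 7·(-1)) = 5·10 - 0·100 + 0·(-65) = 50.
So p(s) = det(sI - A) = s^3 + 2s^2 - 25s - 50.
Rational-root test: any integer root divides -50. Testing small divisors, s = -2 works: p(-2) = -8 + 8 + 50 + (-50) = 0, so (s + 2) is a factor.
Dividing, p(s) = (s + 2)(s^2 - 25).
Factor s^2 - 25: two numbers with sum 0 and product -25 are 5 and -5, so s^2 - 25 = (s - 5)(s + 5).
Hence p(s) = (s - 5) (s + 2) (s + 5), with roots -5, -2, 5.
At least one eigenvalue has non-negative real part, so the system is not asymptotically stable.

-5, -2, 5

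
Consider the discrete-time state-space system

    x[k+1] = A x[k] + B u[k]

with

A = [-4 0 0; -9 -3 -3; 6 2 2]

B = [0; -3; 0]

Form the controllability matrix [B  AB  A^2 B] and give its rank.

2

AB = [[0], [9], [-6]]
A^2B = [[0], [-9], [6]]
Controllability matrix C = [B  AB  A^2B] = [[0, 0, 0], [-3, 9, -9], [0, -6, 6]]
Row 1 of C is identically zero, so rank(C) ≤ 2.
The 2×2 minor from rows 2, 3, columns 1, 2 is (-3)·(-6) - 9·0 = 18 - 0 = 18 ≠ 0, so rank(C) = 2.
rank(C) = 2 < n = 3, so the pair (A, B) is not completely controllable.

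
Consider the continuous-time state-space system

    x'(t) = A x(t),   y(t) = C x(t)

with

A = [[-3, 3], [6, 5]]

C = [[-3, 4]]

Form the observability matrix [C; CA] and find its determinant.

CA = [[33, 11]]
Observability matrix O = [C; CA] = [[-3, 4], [33, 11]]
det(O) = (-3)·11 - 4·33 = -33 - 132 = -165
Since det(O) ≠ 0, rank(O) = 2 and the system is completely observable.

-165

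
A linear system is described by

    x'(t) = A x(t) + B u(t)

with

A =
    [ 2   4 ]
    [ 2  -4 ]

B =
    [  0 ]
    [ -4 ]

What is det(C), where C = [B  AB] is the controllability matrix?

AB = [[-16], [16]]
Controllability matrix C = [B  AB] = [[0, -16], [-4, 16]]
det(C) = 0·16 - (-16)·(-4) = 0 - 64 = -64
Since det(C) ≠ 0, rank(C) = 2 and the system is completely controllable.

-64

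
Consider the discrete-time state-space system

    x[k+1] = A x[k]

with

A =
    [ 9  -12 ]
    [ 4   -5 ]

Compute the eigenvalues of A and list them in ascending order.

1, 3

det(zI - A) = z^2 - (tr A)z + det A, with tr A = 9 + (-5) = 4 and det A = 9·(-5) - (-12)·4 = -45 - (-48) = 3.
So p(z) = det(zI - A) = z^2 - 4z + 3.
Factor z^2 - 4z + 3: two numbers with sum 4 and product 3 are 3 and 1, so z^2 - 4z + 3 = (z - 3)(z - 1).
Hence p(z) = (z - 3) (z - 1), with roots 1, 3.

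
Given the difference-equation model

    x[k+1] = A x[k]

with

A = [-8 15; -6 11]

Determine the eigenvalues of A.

det(zI - A) = z^2 - (tr A)z + det A, with tr A = (-8) + 11 = 3 and det A = (-8)·11 - 15·(-6) = -88 - (-90) = 2.
So p(z) = det(zI - A) = z^2 - 3z + 2.
Factor z^2 - 3z + 2: two numbers with sum 3 and product 2 are 2 and 1, so z^2 - 3z + 2 = (z - 2)(z - 1).
Hence p(z) = (z - 2) (z - 1), with roots 1, 2.

1, 2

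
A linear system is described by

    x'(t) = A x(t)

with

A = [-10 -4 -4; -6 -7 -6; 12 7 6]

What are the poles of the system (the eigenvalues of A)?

-6, -4, -1

det(sI - A) = s^3 - (tr A)s^2 + (M11 + M22 + M33)s - det A, where Mii is the 2×2 principal minor of A obtained by deleting row i and column i.
tr A = (-10) + (-7) + 6 = -11; M11 = (-7)·6 - (-6)·7 = -42 - (-42) = 0; M22 = (-10)·6 - (-4)·12 = -60 - (-48) = -12; M33 = (-10)·(-7) - (-4)·(-6) = 70 - 24 = 46; sum of minors = 34.
det A = (-10)·((-7)·6 - (-6)·7) - (-4)·((-6)·6 - (-6)·12) + (-4)·((-6)·7 - (-7)·12) = (-10)·0 - (-4)·36 + (-4)·42 = -24.
So p(s) = det(sI - A) = s^3 + 11s^2 + 34s + 24.
Rational-root test: any integer root divides 24. Testing small divisors, s = -1 works: p(-1) = -1 + 11 + (-34) + 24 = 0, so (s + 1) is a factor.
Dividing, p(s) = (s + 1)(s^2 + 10s + 24).
Factor s^2 + 10s + 24: two numbers with sum -10 and product 24 are -4 and -6, so s^2 + 10s + 24 = (s + 4)(s + 6).
Hence p(s) = (s + 1) (s + 4) (s + 6), with roots -6, -4, -1.
All eigenvalues have negative real part, so the system is asymptotically stable.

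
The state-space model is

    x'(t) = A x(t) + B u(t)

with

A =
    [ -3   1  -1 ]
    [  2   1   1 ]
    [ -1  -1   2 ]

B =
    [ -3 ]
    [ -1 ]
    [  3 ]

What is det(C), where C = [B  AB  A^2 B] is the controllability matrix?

985

AB = [[5], [-4], [10]]
A^2B = [[-29], [16], [19]]
Controllability matrix C = [B  AB  A^2B] = [[-3, 5, -29], [-1, -4, 16], [3, 10, 19]]
Expanding along the first row, det(C) = (-3)·((-4)·19 - 16·10) - 5·((-1)·19 - 16·3) + (-29)·((-1)·10 - (-4)·3) = (-3)·(-236) - 5·(-67) + (-29)·2 = 985
Since det(C) ≠ 0, rank(C) = 3 and the system is completely controllable.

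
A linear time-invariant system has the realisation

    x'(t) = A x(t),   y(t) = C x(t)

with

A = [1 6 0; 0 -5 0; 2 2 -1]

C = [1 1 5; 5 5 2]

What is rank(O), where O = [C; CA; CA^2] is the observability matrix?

CA = [[11, 11, -5], [9, 9, -2]]
CA^2 = [[1, 1, 5], [5, 5, 2]]
Observability matrix O = [C; CA; CA^2] = [[1, 1, 5], [5, 5, 2], [11, 11, -5], [9, 9, -2], [1, 1, 5], [5, 5, 2]]
The columns c1, c2, c3 of O are linearly dependent: -c1 + c2 = 0 (check each entry), so rank(O) ≤ 2.
The 2×2 minor from rows 1, 2, columns 1, 3 is 1·2 - 5·5 = 2 - 25 = -23 ≠ 0, so rank(O) = 2.
rank(O) = 2 < n = 3, so the pair (A, C) is not completely observable.

2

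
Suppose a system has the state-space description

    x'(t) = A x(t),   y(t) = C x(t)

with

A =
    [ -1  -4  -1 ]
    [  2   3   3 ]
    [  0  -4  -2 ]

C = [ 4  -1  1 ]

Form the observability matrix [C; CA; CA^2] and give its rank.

CA = [[-6, -23, -9]]
CA^2 = [[-40, -9, -45]]
Observability matrix O = [C; CA; CA^2] = [[4, -1, 1], [-6, -23, -9], [-40, -9, -45]]
det(O) = 4·((-23)·(-45) - (-9)·(-9)) - (-1)·((-6)·(-45) - (-9)·(-40)) + 1·((-6)·(-9) - (-23)·(-40)) = 4·954 - (-1)·(-90) + 1·(-866) = 2860 ≠ 0, so rank(O) = 3.
rank(O) = 3 = n, so the pair (A, C) is completely observable.

3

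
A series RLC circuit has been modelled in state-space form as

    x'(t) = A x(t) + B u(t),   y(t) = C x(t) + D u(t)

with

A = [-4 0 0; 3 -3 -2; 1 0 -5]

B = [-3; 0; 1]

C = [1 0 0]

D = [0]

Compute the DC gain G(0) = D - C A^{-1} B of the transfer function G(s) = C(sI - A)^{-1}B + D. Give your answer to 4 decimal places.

-0.7500

G(0) = C(-A)^{-1}B + D = -C A^{-1} B + D.
det A = -60, so A^{-1} = (1/-60)·adj(A) = [[-1/4, 0, 0], [-13/60, -1/3, 2/15], [-1/20, 0, -1/5]]
A^{-1} B = [3/4, 47/60, -1/20]^T
C A^{-1} B = 3/4
G(0) = D - C A^{-1} B = 0 - (3/4) = -3/4 ≈ -0.7500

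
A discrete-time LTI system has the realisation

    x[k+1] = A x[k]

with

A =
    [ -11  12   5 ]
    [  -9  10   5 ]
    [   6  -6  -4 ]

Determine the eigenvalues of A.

det(zI - A) = z^3 - (tr A)z^2 + (M11 + M22 + M33)z - det A, where Mii is the 2×2 principal minor of A obtained by deleting row i and column i.
tr A = (-11) + 10 + (-4) = -5; M11 = 10·(-4) - 5·(-6) = -40 - (-30) = -10; M22 = (-11)·(-4) - 5·6 = 44 - 30 = 14; M33 = (-11)·10 - 12·(-9) = -110 - (-108) = -2; sum of minors = 2.
det A = (-11)·(10·(-4) - 5·(-6)) - 12·((-9)·(-4) - 5·6) + 5·((-9)·(-6) - 10·6) = (-11)·(-10) - 12·6 + 5·(-6) = 8.
So p(z) = det(zI - A) = z^3 + 5z^2 + 2z - 8.
Rational-root test: any integer root divides -8. Testing small divisors, z = 1 works: p(1) = 1 + 5 + 2 + (-8) = 0, so (z - 1) is a factor.
Dividing, p(z) = (z - 1)(z^2 + 6z + 8).
Factor z^2 + 6z + 8: two numbers with sum -6 and product 8 are -2 and -4, so z^2 + 6z + 8 = (z + 2)(z + 4).
Hence p(z) = (z - 1) (z + 2) (z + 4), with roots -4, -2, 1.

-4, -2, 1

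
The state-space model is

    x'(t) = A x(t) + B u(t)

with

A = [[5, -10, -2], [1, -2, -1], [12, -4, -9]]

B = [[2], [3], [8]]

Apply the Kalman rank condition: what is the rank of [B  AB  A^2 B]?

AB = [[-36], [-12], [-60]]
A^2B = [[60], [48], [156]]
Controllability matrix C = [B  AB  A^2B] = [[2, -36, 60], [3, -12, 48], [8, -60, 156]]
The rows r1, r2, r3 of C are linearly dependent: -r1 - 2·r2 + r3 = 0 (check each entry), so rank(C) ≤ 2.
The 2×2 minor from rows 1, 2, columns 1, 2 is 2·(-12) - (-36)·3 = -24 - (-108) = 84 ≠ 0, so rank(C) = 2.
rank(C) = 2 < n = 3, so the pair (A, B) is not completely controllable.

2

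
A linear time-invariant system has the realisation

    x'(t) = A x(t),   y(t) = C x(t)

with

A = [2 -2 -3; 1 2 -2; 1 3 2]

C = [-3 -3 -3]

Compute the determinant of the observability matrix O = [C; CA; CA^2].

2727

CA = [[-12, -9, 9]]
CA^2 = [[-24, 33, 72]]
Observability matrix O = [C; CA; CA^2] = [[-3, -3, -3], [-12, -9, 9], [-24, 33, 72]]
Expanding along the first row, det(O) = (-3)·((-9)·72 - 9·33) - (-3)·((-12)·72 - 9·(-24)) + (-3)·((-12)·33 - (-9)·(-24)) = (-3)·(-945) - (-3)·(-648) + (-3)·(-612) = 2727
Since det(O) ≠ 0, rank(O) = 3 and the system is completely observable.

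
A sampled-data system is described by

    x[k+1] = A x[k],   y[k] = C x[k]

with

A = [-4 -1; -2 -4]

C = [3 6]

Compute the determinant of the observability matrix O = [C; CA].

CA = [[-24, -27]]
Observability matrix O = [C; CA] = [[3, 6], [-24, -27]]
det(O) = 3·(-27) - 6·(-24) = -81 - (-144) = 63
Since det(O) ≠ 0, rank(O) = 2 and the system is completely observable.

63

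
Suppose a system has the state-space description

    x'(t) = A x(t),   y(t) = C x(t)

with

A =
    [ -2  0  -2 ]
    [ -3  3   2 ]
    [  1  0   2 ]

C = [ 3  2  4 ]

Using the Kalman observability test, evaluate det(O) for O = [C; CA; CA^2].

CA = [[-8, 6, 6]]
CA^2 = [[4, 18, 40]]
Observability matrix O = [C; CA; CA^2] = [[3, 2, 4], [-8, 6, 6], [4, 18, 40]]
Expanding along the first row, det(O) = 3·(6·40 - 6·18) - 2·((-8)·40 - 6·4) + 4·((-8)·18 - 6·4) = 3·132 - 2·(-344) + 4·(-168) = 412
Since det(O) ≠ 0, rank(O) = 3 and the system is completely observable.

412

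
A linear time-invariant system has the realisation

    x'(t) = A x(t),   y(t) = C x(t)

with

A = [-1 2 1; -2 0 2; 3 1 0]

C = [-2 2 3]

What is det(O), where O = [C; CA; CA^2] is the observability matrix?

CA = [[7, -1, 2]]
CA^2 = [[1, 16, 5]]
Observability matrix O = [C; CA; CA^2] = [[-2, 2, 3], [7, -1, 2], [1, 16, 5]]
Expanding along the first row, det(O) = (-2)·((-1)·5 - 2·16) - 2·(7·5 - 2·1) + 3·(7·16 - (-1)·1) = (-2)·(-37) - 2·33 + 3·113 = 347
Since det(O) ≠ 0, rank(O) = 3 and the system is completely observable.

347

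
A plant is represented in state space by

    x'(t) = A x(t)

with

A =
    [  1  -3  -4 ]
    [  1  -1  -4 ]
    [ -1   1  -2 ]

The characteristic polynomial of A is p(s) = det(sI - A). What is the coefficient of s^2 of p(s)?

Expand det(sI - A) for the 3×3 matrix.
p(s) = s^3 + 2s^2 + 2s + 12.
(Check: constant term = det(-A) = (-1)^3 det A = 12; coefficient of s^2 = -tr A = 2.)
The coefficient of s^2 is 2.

2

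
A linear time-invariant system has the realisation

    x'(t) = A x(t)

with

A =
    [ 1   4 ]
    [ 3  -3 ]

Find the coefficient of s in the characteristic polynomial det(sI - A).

2

For a 2×2 matrix, det(sI - A) = s^2 - (tr A)s + det A.
tr A = -2, det A = -15.
So p(s) = s^2 + 2s - 15.
The coefficient of s is 2.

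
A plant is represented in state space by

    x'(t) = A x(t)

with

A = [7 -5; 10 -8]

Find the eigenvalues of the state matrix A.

-3, 2

det(sI - A) = s^2 - (tr A)s + det A, with tr A = 7 + (-8) = -1 and det A = 7·(-8) - (-5)·10 = -56 - (-50) = -6.
So p(s) = det(sI - A) = s^2 + s - 6.
Factor s^2 + s - 6: two numbers with sum -1 and product -6 are 2 and -3, so s^2 + s - 6 = (s - 2)(s + 3).
Hence p(s) = (s - 2) (s + 3), with roots -3, 2.
At least one eigenvalue has non-negative real part, so the system is not asymptotically stable.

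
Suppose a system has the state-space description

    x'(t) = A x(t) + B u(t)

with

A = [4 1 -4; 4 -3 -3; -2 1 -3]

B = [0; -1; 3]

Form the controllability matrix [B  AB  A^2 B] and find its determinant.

AB = [[-13], [-6], [-10]]
A^2B = [[-18], [-4], [50]]
Controllability matrix C = [B  AB  A^2B] = [[0, -13, -18], [-1, -6, -4], [3, -10, 50]]
Expanding along the first row, det(C) = 0·((-6)·50 - (-4)·(-10)) - (-13)·((-1)·50 - (-4)·3) + (-18)·((-1)·(-10) - (-6)·3) = 0·(-340) - (-13)·(-38) + (-18)·28 = -998
Since det(C) ≠ 0, rank(C) = 3 and the system is completely controllable.

-998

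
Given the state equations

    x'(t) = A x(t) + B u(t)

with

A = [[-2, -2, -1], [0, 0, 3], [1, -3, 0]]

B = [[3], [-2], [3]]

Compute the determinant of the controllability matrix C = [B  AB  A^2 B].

-913

AB = [[-5], [9], [9]]
A^2B = [[-17], [27], [-32]]
Controllability matrix C = [B  AB  A^2B] = [[3, -5, -17], [-2, 9, 27], [3, 9, -32]]
Expanding along the first row, det(C) = 3·(9·(-32) - 27·9) - (-5)·((-2)·(-32) - 27·3) + (-17)·((-2)·9 - 9·3) = 3·(-531) - (-5)·(-17) + (-17)·(-45) = -913
Since det(C) ≠ 0, rank(C) = 3 and the system is completely controllable.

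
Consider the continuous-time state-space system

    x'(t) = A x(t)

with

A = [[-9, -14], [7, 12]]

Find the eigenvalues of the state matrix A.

-2, 5

det(sI - A) = s^2 - (tr A)s + det A, with tr A = (-9) + 12 = 3 and det A = (-9)·12 - (-14)·7 = -108 - (-98) = -10.
So p(s) = det(sI - A) = s^2 - 3s - 10.
Factor s^2 - 3s - 10: two numbers with sum 3 and product -10 are 5 and -2, so s^2 - 3s - 10 = (s - 5)(s + 2).
Hence p(s) = (s - 5) (s + 2), with roots -2, 5.
At least one eigenvalue has non-negative real part, so the system is not asymptotically stable.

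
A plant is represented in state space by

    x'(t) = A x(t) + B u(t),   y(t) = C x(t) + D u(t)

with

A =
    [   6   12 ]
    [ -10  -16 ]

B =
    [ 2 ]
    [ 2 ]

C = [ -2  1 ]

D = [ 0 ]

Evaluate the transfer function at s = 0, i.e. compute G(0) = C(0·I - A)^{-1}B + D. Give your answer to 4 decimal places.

G(0) = C(-A)^{-1}B + D = -C A^{-1} B + D.
det A = 24, so A^{-1} = (1/24)·adj(A) = [[-2/3, -1/2], [5/12, 1/4]]
A^{-1} B = [-7/3, 4/3]^T
C A^{-1} B = 6
G(0) = D - C A^{-1} B = 0 - (6) = -6

-6.0000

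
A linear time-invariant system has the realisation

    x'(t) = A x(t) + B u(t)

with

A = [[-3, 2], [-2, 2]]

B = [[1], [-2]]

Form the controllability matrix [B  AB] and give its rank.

AB = [[-7], [-6]]
Controllability matrix C = [B  AB] = [[1, -7], [-2, -6]]
det(C) = 1·(-6) - (-7)·(-2) = -6 - 14 = -20 ≠ 0, so rank(C) = 2.
rank(C) = 2 = n, so the pair (A, B) is completely controllable.

2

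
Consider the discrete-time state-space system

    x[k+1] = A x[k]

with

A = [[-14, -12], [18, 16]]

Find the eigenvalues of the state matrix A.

det(zI - A) = z^2 - (tr A)z + det A, with tr A = (-14) + 16 = 2 and det A = (-14)·16 - (-12)·18 = -224 - (-216) = -8.
So p(z) = det(zI - A) = z^2 - 2z - 8.
Factor z^2 - 2z - 8: two numbers with sum 2 and product -8 are 4 and -2, so z^2 - 2z - 8 = (z - 4)(z + 2).
Hence p(z) = (z - 4) (z + 2), with roots -2, 4.

-2, 4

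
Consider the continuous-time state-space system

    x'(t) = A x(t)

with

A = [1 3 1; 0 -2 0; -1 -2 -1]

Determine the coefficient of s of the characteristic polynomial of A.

0

Expand det(sI - A) for the 3×3 matrix.
p(s) = s^3 + 2s^2.
(Check: constant term = det(-A) = (-1)^3 det A = 0; coefficient of s^2 = -tr A = 2.)
The coefficient of s is 0.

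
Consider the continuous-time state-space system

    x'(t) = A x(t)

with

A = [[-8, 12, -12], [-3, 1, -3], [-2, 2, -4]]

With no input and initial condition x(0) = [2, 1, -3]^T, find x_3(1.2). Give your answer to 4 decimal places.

det(sI - A) = s^3 - (tr A)s^2 + (M11 + M22 + M33)s - det A, where Mii is the 2×2 principal minor of A obtained by deleting row i and column i.
tr A = (-8) + 1 + (-4) = -11; M11 = 1·(-4) - (-3)·2 = -4 - (-6) = 2; M22 = (-8)·(-4) - (-12)·(-2) = 32 - 24 = 8; M33 = (-8)·1 - 12·(-3) = -8 - (-36) = 28; sum of minors = 38.
det A = (-8)·(1·(-4) - (-3)·2) - 12·((-3)·(-4) - (-3)·(-2)) + (-12)·((-3)·2 - 1·(-2)) = (-8)·2 - 12·6 + (-12)·(-4) = -40.
So p(s) = det(sI - A) = s^3 + 11s^2 + 38s + 40.
Rational-root test: any integer root divides 40. Testing small divisors, s = -2 works: p(-2) = -8 + 44 + (-76) + 40 = 0, so (s + 2) is a factor.
Dividing, p(s) = (s + 2)(s^2 + 9s + 20).
Factor s^2 + 9s + 20: two numbers with sum -9 and product 20 are -4 and -5, so s^2 + 9s + 20 = (s + 4)(s + 5).
Hence p(s) = (s + 2) (s + 4) (s + 5), with roots -5, -4, -2.
The eigenvalues -5, -4, -2 are distinct and real, so A is diagonalisable and x(t) = e^{At} x(0) = V diag(e^{λ_i t}) V^{-1} x(0), where the columns of V are the eigenvectors.
λ = -5: A - (-5)I = [[-3, 12, -12], [-3, 6, -3], [-2, 2, 1]]. v must be orthogonal to every row; (row 1) × (row 2) = [36, 27, 18], so take v_1 = [4, 3, 2]^T.
λ = -4: A - (-4)I = [[-4, 12, -12], [-3, 5, -3], [-2, 2, 0]]. v must be orthogonal to every row; (row 1) × (row 2) = [24, 24, 16], so take v_2 = [-3, -3, -2]^T.
λ = -2: A - (-2)I = [[-6, 12, -12], [-3, 3, -3], [-2, 2, -2]]. v must be orthogonal to every row; (row 1) × (row 2) = [0, 18, 18], so take v_3 = [0, -1, -1]^T.
V = [v_1 v_2 v_3] = [[4, -3, 0], [3, -3, -1], [2, -2, -1]] has det V = 1, so V^{-1} = adj(V)/det V = [[1, -3, 3], [1, -4, 4], [0, 2, -3]].
Modal coordinates z(0) = V^{-1} x(0): 1·2 + (-3)·1 + 3·(-3) = -10; 1·2 + (-4)·1 + 4·(-3) = -14; 0·2 + 2·1 + (-3)·(-3) = 11; so z(0) = [-10, -14, 11]^T.
x_3(t) = Σ_i (v_i)_3 · z_i(0) · e^{λ_i t} (row 3 of V times the modal terms).
x_3(1.2) = 2·(-10)·e^{-5·1.2} + (-2)·(-14)·e^{-4·1.2} + (-1)·11·e^{-2·1.2} = (-20)·0.002479 + 28·0.008230 + (-11)·0.090718 = -0.8170.

-0.8170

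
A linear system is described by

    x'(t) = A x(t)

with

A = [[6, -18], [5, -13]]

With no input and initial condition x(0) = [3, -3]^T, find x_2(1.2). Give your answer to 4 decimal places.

det(sI - A) = s^2 - (tr A)s + det A, with tr A = 6 + (-13) = -7 and det A = 6·(-13) - (-18)·5 = -78 - (-90) = 12.
So p(s) = det(sI - A) = s^2 + 7s + 12.
Factor s^2 + 7s + 12: two numbers with sum -7 and product 12 are -3 and -4, so s^2 + 7s + 12 = (s + 3)(s + 4).
Hence p(s) = (s + 3) (s + 4), with roots -4, -3.
The eigenvalues -4, -3 are distinct and real, so A is diagonalisable and x(t) = e^{At} x(0) = V diag(e^{λ_i t}) V^{-1} x(0), where the columns of V are the eigenvectors.
λ = -4: A - (-4)I = [[10, -18], [5, -9]]. Row 1 gives 10·v1 + (-18)·v2 = 0, so take v_1 = [9, 5]^T.
λ = -3: A - (-3)I = [[9, -18], [5, -10]]. Row 1 gives 9·v1 + (-18)·v2 = 0, so take v_2 = [-2, -1]^T.
V = [v_1 v_2] = [[9, -2], [5, -1]] has det V = 1, so V^{-1} = adj(V)/det V = [[-1, 2], [-5, 9]].
Modal coordinates z(0) = V^{-1} x(0): (-1)·3 + 2·(-3) = -9; (-5)·3 + 9·(-3) = -42; so z(0) = [-9, -42]^T.
x_2(t) = Σ_i (v_i)_2 · z_i(0) · e^{λ_i t} (row 2 of V times the modal terms).
x_2(1.2) = 5·(-9)·e^{-4·1.2} + (-1)·(-42)·e^{-3·1.2} = (-45)·0.008230 + 42·0.027324 = 0.7773.

0.7773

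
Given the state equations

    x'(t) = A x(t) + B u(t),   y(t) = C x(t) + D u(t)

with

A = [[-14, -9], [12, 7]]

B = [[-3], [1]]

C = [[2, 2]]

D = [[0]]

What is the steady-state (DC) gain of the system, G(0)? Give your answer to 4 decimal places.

G(0) = C(-A)^{-1}B + D = -C A^{-1} B + D.
det A = 10, so A^{-1} = (1/10)·adj(A) = [[7/10, 9/10], [-6/5, -7/5]]
A^{-1} B = [-6/5, 11/5]^T
C A^{-1} B = 2
G(0) = D - C A^{-1} B = 0 - (2) = -2

-2.0000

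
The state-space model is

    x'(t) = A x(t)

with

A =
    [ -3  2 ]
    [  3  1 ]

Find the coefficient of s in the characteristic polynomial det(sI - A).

For a 2×2 matrix, det(sI - A) = s^2 - (tr A)s + det A.
tr A = -2, det A = -9.
So p(s) = s^2 + 2s - 9.
The coefficient of s is 2.

2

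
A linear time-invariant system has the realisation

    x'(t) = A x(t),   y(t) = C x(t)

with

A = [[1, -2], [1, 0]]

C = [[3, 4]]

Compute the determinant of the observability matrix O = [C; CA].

CA = [[7, -6]]
Observability matrix O = [C; CA] = [[3, 4], [7, -6]]
det(O) = 3·(-6) - 4·7 = -18 - 28 = -46
Since det(O) ≠ 0, rank(O) = 2 and the system is completely observable.

-46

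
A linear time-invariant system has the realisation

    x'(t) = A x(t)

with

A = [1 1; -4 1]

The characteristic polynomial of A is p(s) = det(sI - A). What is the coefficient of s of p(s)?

-2

For a 2×2 matrix, det(sI - A) = s^2 - (tr A)s + det A.
tr A = 2, det A = 5.
So p(s) = s^2 - 2s + 5.
The coefficient of s is -2.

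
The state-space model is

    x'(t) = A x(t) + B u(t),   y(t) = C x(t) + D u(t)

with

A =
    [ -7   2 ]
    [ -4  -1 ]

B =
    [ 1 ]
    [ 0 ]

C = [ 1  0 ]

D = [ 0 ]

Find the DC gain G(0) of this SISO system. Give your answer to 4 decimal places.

0.0667

G(0) = C(-A)^{-1}B + D = -C A^{-1} B + D.
det A = 15, so A^{-1} = (1/15)·adj(A) = [[-1/15, -2/15], [4/15, -7/15]]
A^{-1} B = [-1/15, 4/15]^T
C A^{-1} B = -1/15
G(0) = D - C A^{-1} B = 0 - (-1/15) = 1/15 ≈ 0.0667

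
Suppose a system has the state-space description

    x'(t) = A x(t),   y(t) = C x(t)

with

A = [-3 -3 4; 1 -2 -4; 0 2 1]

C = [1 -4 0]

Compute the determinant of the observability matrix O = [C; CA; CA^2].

-2456

CA = [[-7, 5, 20]]
CA^2 = [[26, 51, -28]]
Observability matrix O = [C; CA; CA^2] = [[1, -4, 0], [-7, 5, 20], [26, 51, -28]]
Expanding along the first row, det(O) = 1·(5·(-28) - 20·51) - (-4)·((-7)·(-28) - 20·26) + 0·((-7)·51 - 5·26) = 1·(-1160) - (-4)·(-324) + 0·(-487) = -2456
Since det(O) ≠ 0, rank(O) = 3 and the system is completely observable.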